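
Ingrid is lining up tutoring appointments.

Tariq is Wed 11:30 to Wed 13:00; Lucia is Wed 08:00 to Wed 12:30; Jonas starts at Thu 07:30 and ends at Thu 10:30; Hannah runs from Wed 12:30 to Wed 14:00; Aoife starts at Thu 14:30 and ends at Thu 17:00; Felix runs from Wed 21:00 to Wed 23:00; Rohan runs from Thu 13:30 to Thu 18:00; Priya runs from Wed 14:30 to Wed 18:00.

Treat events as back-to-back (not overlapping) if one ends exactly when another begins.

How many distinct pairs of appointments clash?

3

Sorted by start: Lucia, Tariq, Hannah, Priya, Felix, Jonas, Rohan, Aoife.
Tariq starts before Lucia ends → Lucia and Tariq overlap.
Hannah starts exactly when Lucia ends (back-to-back, no overlap); Lucia is clear from here.
Hannah starts before Tariq ends → Tariq and Hannah overlap.
Priya starts after Tariq ends; Tariq is clear from here.
Priya starts after Hannah ends; Hannah is clear from here.
Felix starts after Priya ends; Priya is clear from here.
Jonas starts after Felix ends; Felix is clear from here.
Rohan starts after Jonas ends; Jonas is clear from here.
Aoife starts before Rohan ends → Rohan and Aoife overlap.
Overlapping pairs: Aoife & Rohan, Hannah & Tariq, Lucia & Tariq — 3 in total.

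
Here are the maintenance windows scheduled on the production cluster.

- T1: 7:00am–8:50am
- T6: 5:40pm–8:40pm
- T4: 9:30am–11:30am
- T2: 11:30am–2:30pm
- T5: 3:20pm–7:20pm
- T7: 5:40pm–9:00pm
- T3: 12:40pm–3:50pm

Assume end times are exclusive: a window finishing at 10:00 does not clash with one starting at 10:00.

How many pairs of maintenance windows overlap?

5

Two intervals overlap when each starts before the other ends.
Sorted by start: T1, T4, T2, T3, T5, T6, T7.
T4 starts after T1 ends — done with T1.
T2 starts exactly when T4 ends (back-to-back, no overlap) — done with T4.
T3 starts before T2 ends → T2 and T3 overlap.
T5 starts after T2 ends — done with T2.
T5 starts before T3 ends → T3 and T5 overlap.
T6 starts after T3 ends — done with T3.
T6 starts before T5 ends → T5 and T6 overlap.
T7 starts before T5 ends → T5 and T7 overlap.
T7 starts before T6 ends → T6 and T7 overlap.
Overlapping pairs: T2 & T3, T3 & T5, T5 & T6, T5 & T7, T6 & T7 — 5 in total.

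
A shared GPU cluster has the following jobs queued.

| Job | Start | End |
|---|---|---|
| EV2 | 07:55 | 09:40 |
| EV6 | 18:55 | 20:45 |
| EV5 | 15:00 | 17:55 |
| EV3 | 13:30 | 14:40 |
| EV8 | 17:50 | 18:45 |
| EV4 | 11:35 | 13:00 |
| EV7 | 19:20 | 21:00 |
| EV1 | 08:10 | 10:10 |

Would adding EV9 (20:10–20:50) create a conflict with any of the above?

Yes — it overlaps EV6, EV7

EV2: ends 09:40 at or before EV9 starts 20:10 → clear.
EV1: ends 10:10 at or before EV9 starts 20:10 → clear.
EV4: ends 13:00 at or before EV9 starts 20:10 → clear.
EV3: ends 14:40 at or before EV9 starts 20:10 → clear.
EV5: ends 17:55 at or before EV9 starts 20:10 → clear.
EV8: ends 18:45 at or before EV9 starts 20:10 → clear.
EV6: starts 18:55 before EV9 ends 20:50, and ends 20:45 after EV9 starts 20:10 → overlap.
EV7: starts 19:20 before EV9 ends 20:50, and ends 21:00 after EV9 starts 20:10 → overlap.
EV9 overlaps EV6, EV7.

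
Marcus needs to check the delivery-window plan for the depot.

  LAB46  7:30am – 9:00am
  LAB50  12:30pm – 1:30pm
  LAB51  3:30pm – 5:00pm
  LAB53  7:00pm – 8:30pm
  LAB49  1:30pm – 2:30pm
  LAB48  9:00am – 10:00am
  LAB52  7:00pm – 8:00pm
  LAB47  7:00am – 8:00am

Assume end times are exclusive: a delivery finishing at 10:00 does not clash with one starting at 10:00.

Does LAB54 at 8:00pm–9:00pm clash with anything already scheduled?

Yes — it overlaps LAB53

LAB47: ends 8:00am at or before LAB54 starts 8:00pm → clear.
LAB46: ends 9:00am at or before LAB54 starts 8:00pm → clear.
LAB48: ends 10:00am at or before LAB54 starts 8:00pm → clear.
LAB50: ends 1:30pm at or before LAB54 starts 8:00pm → clear.
LAB49: ends 2:30pm at or before LAB54 starts 8:00pm → clear.
LAB51: ends 5:00pm at or before LAB54 starts 8:00pm → clear.
LAB52: ends 8:00pm at or before LAB54 starts 8:00pm → clear.
LAB53: starts 7:00pm before LAB54 ends 9:00pm, and ends 8:30pm after LAB54 starts 8:00pm → overlap.
LAB54 overlaps LAB53.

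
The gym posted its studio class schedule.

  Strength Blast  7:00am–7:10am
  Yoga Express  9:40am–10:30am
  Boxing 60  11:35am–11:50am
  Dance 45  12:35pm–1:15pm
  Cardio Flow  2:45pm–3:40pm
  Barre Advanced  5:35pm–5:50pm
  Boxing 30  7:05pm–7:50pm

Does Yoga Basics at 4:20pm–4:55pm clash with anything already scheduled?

No — it doesn't clash with anything

Strength Blast: ends 7:10am at or before Yoga Basics starts 4:20pm → clear.
Yoga Express: ends 10:30am at or before Yoga Basics starts 4:20pm → clear.
Boxing 60: ends 11:50am at or before Yoga Basics starts 4:20pm → clear.
Dance 45: ends 1:15pm at or before Yoga Basics starts 4:20pm → clear.
Cardio Flow: ends 3:40pm at or before Yoga Basics starts 4:20pm → clear.
Barre Advanced: starts 5:35pm at or after Yoga Basics ends 4:55pm → clear.
Boxing 30: starts 7:05pm at or after Yoga Basics ends 4:55pm → clear.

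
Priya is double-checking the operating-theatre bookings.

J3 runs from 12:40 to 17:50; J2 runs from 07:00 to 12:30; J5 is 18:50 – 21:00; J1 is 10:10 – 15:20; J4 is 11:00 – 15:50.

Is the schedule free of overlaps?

Sorted by start: J2, J1, J4, J3, J5.
J1 starts before J2 ends → J2 and J1 overlap.
That's a conflict, so the schedule is not conflict-free.

No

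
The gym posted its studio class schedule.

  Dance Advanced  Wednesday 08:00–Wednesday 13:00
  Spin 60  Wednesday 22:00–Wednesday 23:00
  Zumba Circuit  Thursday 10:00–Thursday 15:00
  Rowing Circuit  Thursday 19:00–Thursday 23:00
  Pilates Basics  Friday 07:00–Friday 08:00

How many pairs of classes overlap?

0

Sorted by start: Dance Advanced, Spin 60, Zumba Circuit, Rowing Circuit, Pilates Basics.
Spin 60 starts after Dance Advanced ends, so Dance Advanced has no further overlaps.
Zumba Circuit starts after Spin 60 ends, so Spin 60 has no further overlaps.
Rowing Circuit starts after Zumba Circuit ends, so Zumba Circuit has no further overlaps.
Pilates Basics starts after Rowing Circuit ends.
No pair overlaps.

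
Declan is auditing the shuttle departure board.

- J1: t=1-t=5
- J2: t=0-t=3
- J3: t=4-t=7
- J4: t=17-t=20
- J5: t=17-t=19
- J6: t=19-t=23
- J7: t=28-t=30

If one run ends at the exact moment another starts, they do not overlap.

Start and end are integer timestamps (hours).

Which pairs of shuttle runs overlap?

J1 & J2, J1 & J3, J4 & J5, J4 & J6

Sorted by start: J2, J1, J3, J4, J5, J6, J7.
J1 starts before J2 ends → J2 and J1 overlap.
J3 starts after J2 ends, so J2 has no further overlaps.
J3 starts before J1 ends → J1 and J3 overlap.
J4 starts after J1 ends, so J1 has no further overlaps.
J4 starts after J3 ends, so J3 has no further overlaps.
J5 starts before J4 ends → J4 and J5 overlap.
J6 starts before J4 ends → J4 and J6 overlap.
J7 starts after J4 ends.
J6 starts exactly when J5 ends (back-to-back, no overlap), so J5 has no further overlaps.
J7 starts after J6 ends.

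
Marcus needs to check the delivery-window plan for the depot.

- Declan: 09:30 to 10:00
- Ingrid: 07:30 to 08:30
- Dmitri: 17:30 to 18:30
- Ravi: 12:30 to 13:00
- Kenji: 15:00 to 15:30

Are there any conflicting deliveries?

Sorted by start: Ingrid, Declan, Ravi, Kenji, Dmitri.
Declan starts after Ingrid ends, so Ingrid has no further overlaps.
Ravi starts after Declan ends, so Declan has no further overlaps.
Kenji starts after Ravi ends, so Ravi has no further overlaps.
Dmitri starts after Kenji ends.
Every pair is clear; the schedule has no overlaps.

No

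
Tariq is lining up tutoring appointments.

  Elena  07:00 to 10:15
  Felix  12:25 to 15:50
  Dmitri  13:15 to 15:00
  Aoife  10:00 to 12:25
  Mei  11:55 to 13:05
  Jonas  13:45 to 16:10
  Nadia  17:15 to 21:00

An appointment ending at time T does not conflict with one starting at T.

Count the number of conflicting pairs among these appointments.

6

Sorted by start: Elena, Aoife, Mei, Felix, Dmitri, Jonas, Nadia.
Aoife starts before Elena ends → Elena and Aoife overlap.
Mei starts after Elena ends, so Elena has no further overlaps.
Mei starts before Aoife ends → Aoife and Mei overlap.
Felix starts exactly when Aoife ends (back-to-back, no overlap), so Aoife has no further overlaps.
Felix starts before Mei ends → Mei and Felix overlap.
Dmitri starts after Mei ends, so Mei has no further overlaps.
Dmitri starts before Felix ends → Felix and Dmitri overlap.
Jonas starts before Felix ends → Felix and Jonas overlap.
Nadia starts after Felix ends.
Jonas starts before Dmitri ends → Dmitri and Jonas overlap.
Nadia starts after Dmitri ends.
Nadia starts after Jonas ends.
Overlapping pairs: Aoife & Elena, Aoife & Mei, Dmitri & Felix, Dmitri & Jonas, Felix & Jonas, Felix & Mei — 6 in total.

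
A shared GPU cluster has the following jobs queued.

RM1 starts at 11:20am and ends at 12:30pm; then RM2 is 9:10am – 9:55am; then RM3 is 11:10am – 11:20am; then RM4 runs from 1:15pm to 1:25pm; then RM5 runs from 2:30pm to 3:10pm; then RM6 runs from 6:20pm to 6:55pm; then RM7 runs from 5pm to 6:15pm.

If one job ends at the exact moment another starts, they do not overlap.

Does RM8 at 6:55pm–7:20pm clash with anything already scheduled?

RM2: ends 9:55am at or before RM8 starts 6:55pm → clear.
RM3: ends 11:20am at or before RM8 starts 6:55pm → clear.
RM1: ends 12:30pm at or before RM8 starts 6:55pm → clear.
RM4: ends 1:25pm at or before RM8 starts 6:55pm → clear.
RM5: ends 3:10pm at or before RM8 starts 6:55pm → clear.
RM7: ends 6:15pm at or before RM8 starts 6:55pm → clear.
RM6: ends 6:55pm at or before RM8 starts 6:55pm → clear.

No — it doesn't clash with anything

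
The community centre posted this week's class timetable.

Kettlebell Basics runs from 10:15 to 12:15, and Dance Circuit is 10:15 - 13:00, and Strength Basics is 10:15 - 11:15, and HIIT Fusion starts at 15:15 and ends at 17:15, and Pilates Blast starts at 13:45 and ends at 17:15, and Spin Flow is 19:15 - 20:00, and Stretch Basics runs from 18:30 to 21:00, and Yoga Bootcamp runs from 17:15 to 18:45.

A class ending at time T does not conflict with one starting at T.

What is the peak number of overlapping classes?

3

Sweep the timeline, counting +1 at each start and −1 at each end (ends before starts at a tie):
10:15 start Dance Circuit → 1
10:15 start Kettlebell Basics → 2
10:15 start Strength Basics → 3
11:15 end Strength Basics → 2
12:15 end Kettlebell Basics → 1
13:00 end Dance Circuit → 0
13:45 start Pilates Blast → 1
15:15 start HIIT Fusion → 2
17:15 end HIIT Fusion → 1
17:15 end Pilates Blast → 0
17:15 start Yoga Bootcamp → 1
18:30 start Stretch Basics → 2
18:45 end Yoga Bootcamp → 1
19:15 start Spin Flow → 2
20:00 end Spin Flow → 1
21:00 end Stretch Basics → 0
Peak is 3, at 10:15 (Dance Circuit, Kettlebell Basics, Strength Basics).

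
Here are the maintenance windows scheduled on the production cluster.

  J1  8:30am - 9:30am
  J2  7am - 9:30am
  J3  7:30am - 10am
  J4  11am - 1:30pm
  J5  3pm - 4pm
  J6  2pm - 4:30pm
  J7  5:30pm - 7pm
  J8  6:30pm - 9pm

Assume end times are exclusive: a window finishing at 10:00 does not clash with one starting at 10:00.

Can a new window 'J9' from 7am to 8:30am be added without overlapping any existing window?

No — it overlaps J2, J3

J2: starts 7am before J9 ends 8:30am, and ends 9:30am after J9 starts 7am → overlap.
J3: starts 7:30am before J9 ends 8:30am, and ends 10am after J9 starts 7am → overlap.
J1: starts 8:30am at or after J9 ends 8:30am → clear.
J4: starts 11am at or after J9 ends 8:30am → clear.
J6: starts 2pm at or after J9 ends 8:30am → clear.
J5: starts 3pm at or after J9 ends 8:30am → clear.
J7: starts 5:30pm at or after J9 ends 8:30am → clear.
J8: starts 6:30pm at or after J9 ends 8:30am → clear.
J9 overlaps J2, J3.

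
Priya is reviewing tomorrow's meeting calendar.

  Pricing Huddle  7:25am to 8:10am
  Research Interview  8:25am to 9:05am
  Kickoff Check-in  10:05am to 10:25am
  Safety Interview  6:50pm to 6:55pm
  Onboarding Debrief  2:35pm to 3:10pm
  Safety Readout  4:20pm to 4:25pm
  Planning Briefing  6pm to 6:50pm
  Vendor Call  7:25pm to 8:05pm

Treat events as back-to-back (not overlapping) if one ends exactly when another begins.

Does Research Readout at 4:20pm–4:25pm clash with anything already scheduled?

Yes — it overlaps Safety Readout

Pricing Huddle: ends 8:10am at or before Research Readout starts 4:20pm → clear.
Research Interview: ends 9:05am at or before Research Readout starts 4:20pm → clear.
Kickoff Check-in: ends 10:25am at or before Research Readout starts 4:20pm → clear.
Onboarding Debrief: ends 3:10pm at or before Research Readout starts 4:20pm → clear.
Safety Readout: starts 4:20pm before Research Readout ends 4:25pm, and ends 4:25pm after Research Readout starts 4:20pm → overlap.
Planning Briefing: starts 6pm at or after Research Readout ends 4:25pm → clear.
Safety Interview: starts 6:50pm at or after Research Readout ends 4:25pm → clear.
Vendor Call: starts 7:25pm at or after Research Readout ends 4:25pm → clear.
Research Readout overlaps Safety Readout.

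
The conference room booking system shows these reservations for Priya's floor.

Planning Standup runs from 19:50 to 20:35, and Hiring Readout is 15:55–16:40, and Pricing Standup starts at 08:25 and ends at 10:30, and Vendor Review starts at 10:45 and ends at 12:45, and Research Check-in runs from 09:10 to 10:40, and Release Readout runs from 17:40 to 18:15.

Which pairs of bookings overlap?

Sorted by start: Pricing Standup, Research Check-in, Vendor Review, Hiring Readout, Release Readout, Planning Standup.
Research Check-in starts before Pricing Standup ends → Pricing Standup and Research Check-in overlap.
Vendor Review starts after Pricing Standup ends — done with Pricing Standup.
Vendor Review starts after Research Check-in ends — done with Research Check-in.
Hiring Readout starts after Vendor Review ends — done with Vendor Review.
Release Readout starts after Hiring Readout ends — done with Hiring Readout.
Planning Standup starts after Release Readout ends.

Pricing Standup & Research Check-in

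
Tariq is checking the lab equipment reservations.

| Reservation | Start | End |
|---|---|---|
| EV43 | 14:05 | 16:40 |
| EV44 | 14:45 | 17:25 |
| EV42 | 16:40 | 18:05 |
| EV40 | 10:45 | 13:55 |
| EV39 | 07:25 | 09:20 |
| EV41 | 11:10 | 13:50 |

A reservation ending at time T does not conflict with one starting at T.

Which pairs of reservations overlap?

EV40 & EV41, EV42 & EV44, EV43 & EV44

Sorted by start: EV39, EV40, EV41, EV43, EV44, EV42.
EV40 starts after EV39 ends, so EV39 has no further overlaps.
EV41 starts before EV40 ends → EV40 and EV41 overlap.
EV43 starts after EV40 ends, so EV40 has no further overlaps.
EV43 starts after EV41 ends, so EV41 has no further overlaps.
EV44 starts before EV43 ends → EV43 and EV44 overlap.
EV42 starts exactly when EV43 ends (back-to-back, no overlap).
EV42 starts before EV44 ends → EV44 and EV42 overlap.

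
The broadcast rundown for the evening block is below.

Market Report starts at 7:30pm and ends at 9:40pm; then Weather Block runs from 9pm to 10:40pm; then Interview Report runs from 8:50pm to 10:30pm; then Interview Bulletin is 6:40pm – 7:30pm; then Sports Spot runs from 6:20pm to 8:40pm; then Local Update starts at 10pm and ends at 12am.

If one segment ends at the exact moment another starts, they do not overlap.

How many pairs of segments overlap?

7

Sorted by start: Sports Spot, Interview Bulletin, Market Report, Interview Report, Weather Block, Local Update.
Interview Bulletin starts before Sports Spot ends → Sports Spot and Interview Bulletin overlap.
Market Report starts before Sports Spot ends → Sports Spot and Market Report overlap.
Interview Report starts after Sports Spot ends, so nothing later overlaps Sports Spot either.
Market Report starts exactly when Interview Bulletin ends (back-to-back, no overlap), so nothing later overlaps Interview Bulletin either.
Interview Report starts before Market Report ends → Market Report and Interview Report overlap.
Weather Block starts before Market Report ends → Market Report and Weather Block overlap.
Local Update starts after Market Report ends.
Weather Block starts before Interview Report ends → Interview Report and Weather Block overlap.
Local Update starts before Interview Report ends → Interview Report and Local Update overlap.
Local Update starts before Weather Block ends → Weather Block and Local Update overlap.
Overlapping pairs: Interview Bulletin & Sports Spot, Interview Report & Local Update, Interview Report & Market Report, Interview Report & Weather Block, Local Update & Weather Block, Market Report & Sports Spot, Market Report & Weather Block — 7 in total.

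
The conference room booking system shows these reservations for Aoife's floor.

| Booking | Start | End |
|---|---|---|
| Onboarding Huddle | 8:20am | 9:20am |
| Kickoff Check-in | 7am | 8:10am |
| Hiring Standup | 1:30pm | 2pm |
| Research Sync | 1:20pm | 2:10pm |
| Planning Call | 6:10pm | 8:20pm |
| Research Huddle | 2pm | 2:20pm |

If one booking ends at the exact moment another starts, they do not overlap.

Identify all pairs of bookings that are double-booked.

Hiring Standup & Research Sync, Research Huddle & Research Sync

Sorted by start: Kickoff Check-in, Onboarding Huddle, Research Sync, Hiring Standup, Research Huddle, Planning Call.
Onboarding Huddle starts after Kickoff Check-in ends; Kickoff Check-in is clear from here.
Research Sync starts after Onboarding Huddle ends; Onboarding Huddle is clear from here.
Hiring Standup starts before Research Sync ends → Research Sync and Hiring Standup overlap.
Research Huddle starts before Research Sync ends → Research Sync and Research Huddle overlap.
Planning Call starts after Research Sync ends.
Research Huddle starts exactly when Hiring Standup ends (back-to-back, no overlap); Hiring Standup is clear from here.
Planning Call starts after Research Huddle ends.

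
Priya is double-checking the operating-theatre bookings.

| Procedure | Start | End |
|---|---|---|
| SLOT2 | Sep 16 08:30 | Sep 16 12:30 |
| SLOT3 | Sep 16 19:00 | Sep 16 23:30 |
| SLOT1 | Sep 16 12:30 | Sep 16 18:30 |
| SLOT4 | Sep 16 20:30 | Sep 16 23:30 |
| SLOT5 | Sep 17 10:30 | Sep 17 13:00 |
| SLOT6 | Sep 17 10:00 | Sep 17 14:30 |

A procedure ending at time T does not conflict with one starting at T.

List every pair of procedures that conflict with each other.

Two intervals overlap when each starts before the other ends.
Sorted by start: SLOT2, SLOT1, SLOT3, SLOT4, SLOT6, SLOT5.
SLOT1 starts exactly when SLOT2 ends (back-to-back, no overlap), so SLOT2 has no further overlaps.
SLOT3 starts after SLOT1 ends, so SLOT1 has no further overlaps.
SLOT4 starts before SLOT3 ends → SLOT3 and SLOT4 overlap.
SLOT6 starts after SLOT3 ends, so SLOT3 has no further overlaps.
SLOT6 starts after SLOT4 ends, so SLOT4 has no further overlaps.
SLOT5 starts before SLOT6 ends → SLOT6 and SLOT5 overlap.

SLOT3 & SLOT4, SLOT5 & SLOT6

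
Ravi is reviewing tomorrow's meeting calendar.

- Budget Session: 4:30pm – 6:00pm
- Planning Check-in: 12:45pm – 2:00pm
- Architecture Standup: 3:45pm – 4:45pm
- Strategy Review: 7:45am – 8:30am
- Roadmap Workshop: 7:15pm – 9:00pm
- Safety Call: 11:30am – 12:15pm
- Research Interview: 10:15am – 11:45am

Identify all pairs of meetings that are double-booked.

Architecture Standup & Budget Session, Research Interview & Safety Call

Sorted by start: Strategy Review, Research Interview, Safety Call, Planning Check-in, Architecture Standup, Budget Session, Roadmap Workshop.
Research Interview starts after Strategy Review ends, so Strategy Review has no further overlaps.
Safety Call starts before Research Interview ends → Research Interview and Safety Call overlap.
Planning Check-in starts after Research Interview ends, so Research Interview has no further overlaps.
Planning Check-in starts after Safety Call ends, so Safety Call has no further overlaps.
Architecture Standup starts after Planning Check-in ends, so Planning Check-in has no further overlaps.
Budget Session starts before Architecture Standup ends → Architecture Standup and Budget Session overlap.
Roadmap Workshop starts after Architecture Standup ends.
Roadmap Workshop starts after Budget Session ends.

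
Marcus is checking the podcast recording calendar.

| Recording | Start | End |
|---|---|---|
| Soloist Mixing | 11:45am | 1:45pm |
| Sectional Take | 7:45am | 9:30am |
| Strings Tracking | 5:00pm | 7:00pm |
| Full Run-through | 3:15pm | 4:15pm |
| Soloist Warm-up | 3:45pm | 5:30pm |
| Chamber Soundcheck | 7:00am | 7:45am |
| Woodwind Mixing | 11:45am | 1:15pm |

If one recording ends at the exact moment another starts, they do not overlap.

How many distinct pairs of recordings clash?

3

Two intervals overlap when each starts before the other ends.
Sorted by start: Chamber Soundcheck, Sectional Take, Woodwind Mixing, Soloist Mixing, Full Run-through, Soloist Warm-up, Strings Tracking.
Sectional Take starts exactly when Chamber Soundcheck ends (back-to-back, no overlap), so nothing later overlaps Chamber Soundcheck either.
Woodwind Mixing starts after Sectional Take ends, so nothing later overlaps Sectional Take either.
Soloist Mixing starts before Woodwind Mixing ends → Woodwind Mixing and Soloist Mixing overlap.
Full Run-through starts after Woodwind Mixing ends, so nothing later overlaps Woodwind Mixing either.
Full Run-through starts after Soloist Mixing ends, so nothing later overlaps Soloist Mixing either.
Soloist Warm-up starts before Full Run-through ends → Full Run-through and Soloist Warm-up overlap.
Strings Tracking starts after Full Run-through ends.
Strings Tracking starts before Soloist Warm-up ends → Soloist Warm-up and Strings Tracking overlap.
Overlapping pairs: Full Run-through & Soloist Warm-up, Soloist Mixing & Woodwind Mixing, Soloist Warm-up & Strings Tracking — 3 in total.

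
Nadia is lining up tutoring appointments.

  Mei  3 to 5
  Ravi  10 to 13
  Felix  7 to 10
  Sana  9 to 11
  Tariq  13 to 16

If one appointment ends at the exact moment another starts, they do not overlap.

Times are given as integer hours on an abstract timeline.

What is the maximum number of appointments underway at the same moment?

2

Sweep the timeline, counting +1 at each start and −1 at each end (ends before starts at a tie):
3 start Mei → 1
5 end Mei → 0
7 start Felix → 1
9 start Sana → 2
10 end Felix → 1
10 start Ravi → 2
11 end Sana → 1
13 end Ravi → 0
13 start Tariq → 1
16 end Tariq → 0
Peak is 2, at 9 (Felix, Sana).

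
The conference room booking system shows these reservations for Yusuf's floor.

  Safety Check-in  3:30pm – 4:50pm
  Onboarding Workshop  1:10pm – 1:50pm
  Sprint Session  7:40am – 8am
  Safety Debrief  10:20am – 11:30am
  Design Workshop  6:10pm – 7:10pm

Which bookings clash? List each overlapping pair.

Sorted by start: Sprint Session, Safety Debrief, Onboarding Workshop, Safety Check-in, Design Workshop.
Safety Debrief starts after Sprint Session ends; Sprint Session is clear from here.
Onboarding Workshop starts after Safety Debrief ends; Safety Debrief is clear from here.
Safety Check-in starts after Onboarding Workshop ends; Onboarding Workshop is clear from here.
Design Workshop starts after Safety Check-in ends.

none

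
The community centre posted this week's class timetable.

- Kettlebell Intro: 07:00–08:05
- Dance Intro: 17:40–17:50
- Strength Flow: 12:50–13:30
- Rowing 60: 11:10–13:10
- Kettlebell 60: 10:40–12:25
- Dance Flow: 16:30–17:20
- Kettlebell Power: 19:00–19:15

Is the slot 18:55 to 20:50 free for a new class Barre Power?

No — it overlaps Kettlebell Power

Kettlebell Intro: ends 08:05 at or before Barre Power starts 18:55 → clear.
Kettlebell 60: ends 12:25 at or before Barre Power starts 18:55 → clear.
Rowing 60: ends 13:10 at or before Barre Power starts 18:55 → clear.
Strength Flow: ends 13:30 at or before Barre Power starts 18:55 → clear.
Dance Flow: ends 17:20 at or before Barre Power starts 18:55 → clear.
Dance Intro: ends 17:50 at or before Barre Power starts 18:55 → clear.
Kettlebell Power: starts 19:00 before Barre Power ends 20:50, and ends 19:15 after Barre Power starts 18:55 → overlap.
Barre Power overlaps Kettlebell Power.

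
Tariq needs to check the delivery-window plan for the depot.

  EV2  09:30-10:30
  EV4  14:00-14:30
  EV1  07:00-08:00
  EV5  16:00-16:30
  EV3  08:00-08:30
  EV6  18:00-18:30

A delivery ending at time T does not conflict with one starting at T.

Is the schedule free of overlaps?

Sorted by start: EV1, EV3, EV2, EV4, EV5, EV6.
EV3 starts exactly when EV1 ends (back-to-back, no overlap) — done with EV1.
EV2 starts after EV3 ends — done with EV3.
EV4 starts after EV2 ends — done with EV2.
EV5 starts after EV4 ends — done with EV4.
EV6 starts after EV5 ends.
Every pair is clear; the schedule has no overlaps.

Yes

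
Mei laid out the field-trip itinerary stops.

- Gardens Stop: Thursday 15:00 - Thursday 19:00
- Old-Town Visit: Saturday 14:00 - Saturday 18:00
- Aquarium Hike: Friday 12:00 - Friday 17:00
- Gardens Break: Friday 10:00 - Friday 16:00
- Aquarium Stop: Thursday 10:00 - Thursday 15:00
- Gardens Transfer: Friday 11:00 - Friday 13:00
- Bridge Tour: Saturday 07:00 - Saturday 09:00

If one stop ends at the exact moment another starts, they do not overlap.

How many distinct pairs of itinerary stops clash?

3

Sorted by start: Aquarium Stop, Gardens Stop, Gardens Break, Gardens Transfer, Aquarium Hike, Bridge Tour, Old-Town Visit.
Gardens Stop starts exactly when Aquarium Stop ends (back-to-back, no overlap), so Aquarium Stop has no further overlaps.
Gardens Break starts after Gardens Stop ends, so Gardens Stop has no further overlaps.
Gardens Transfer starts before Gardens Break ends → Gardens Break and Gardens Transfer overlap.
Aquarium Hike starts before Gardens Break ends → Gardens Break and Aquarium Hike overlap.
Bridge Tour starts after Gardens Break ends, so Gardens Break has no further overlaps.
Aquarium Hike starts before Gardens Transfer ends → Gardens Transfer and Aquarium Hike overlap.
Bridge Tour starts after Gardens Transfer ends, so Gardens Transfer has no further overlaps.
Bridge Tour starts after Aquarium Hike ends, so Aquarium Hike has no further overlaps.
Old-Town Visit starts after Bridge Tour ends.
Overlapping pairs: Aquarium Hike & Gardens Break, Aquarium Hike & Gardens Transfer, Gardens Break & Gardens Transfer — 3 in total.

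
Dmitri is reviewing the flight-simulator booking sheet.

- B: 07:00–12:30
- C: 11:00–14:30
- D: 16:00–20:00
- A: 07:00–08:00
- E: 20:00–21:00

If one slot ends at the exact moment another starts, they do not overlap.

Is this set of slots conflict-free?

No

Sorted by start: A, B, C, D, E.
B starts before A ends → A and B overlap.
That's a conflict, so the schedule is not conflict-free.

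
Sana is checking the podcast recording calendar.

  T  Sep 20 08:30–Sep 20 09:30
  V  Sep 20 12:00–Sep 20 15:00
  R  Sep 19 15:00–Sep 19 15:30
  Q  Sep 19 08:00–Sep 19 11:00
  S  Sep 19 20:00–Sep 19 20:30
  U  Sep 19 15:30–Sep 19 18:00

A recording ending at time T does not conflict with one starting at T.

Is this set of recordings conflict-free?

Yes

Sorted by start: Q, R, U, S, T, V.
R starts after Q ends, so nothing later overlaps Q either.
U starts exactly when R ends (back-to-back, no overlap), so nothing later overlaps R either.
S starts after U ends, so nothing later overlaps U either.
T starts after S ends, so nothing later overlaps S either.
V starts after T ends.
Every pair is clear; the schedule has no overlaps.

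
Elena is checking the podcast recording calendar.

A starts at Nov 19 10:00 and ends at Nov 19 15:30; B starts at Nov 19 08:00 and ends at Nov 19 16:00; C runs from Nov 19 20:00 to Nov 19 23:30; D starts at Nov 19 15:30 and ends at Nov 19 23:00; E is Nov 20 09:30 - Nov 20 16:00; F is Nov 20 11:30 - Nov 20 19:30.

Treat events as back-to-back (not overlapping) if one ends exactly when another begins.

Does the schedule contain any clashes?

Yes

Sorted by start: B, A, D, C, E, F.
A starts before B ends → B and A overlap.
That's a conflict, so the schedule is not conflict-free.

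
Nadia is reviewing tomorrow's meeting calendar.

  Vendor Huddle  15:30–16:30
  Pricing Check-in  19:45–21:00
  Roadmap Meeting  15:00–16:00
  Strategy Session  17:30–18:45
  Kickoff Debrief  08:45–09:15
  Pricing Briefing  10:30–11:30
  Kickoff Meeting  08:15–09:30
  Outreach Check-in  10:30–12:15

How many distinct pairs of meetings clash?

3

Two intervals overlap when each starts before the other ends.
Sorted by start: Kickoff Meeting, Kickoff Debrief, Pricing Briefing, Outreach Check-in, Roadmap Meeting, Vendor Huddle, Strategy Session, Pricing Check-in.
Kickoff Debrief starts before Kickoff Meeting ends → Kickoff Meeting and Kickoff Debrief overlap.
Pricing Briefing starts after Kickoff Meeting ends, so nothing later overlaps Kickoff Meeting either.
Pricing Briefing starts after Kickoff Debrief ends, so nothing later overlaps Kickoff Debrief either.
Outreach Check-in starts before Pricing Briefing ends → Pricing Briefing and Outreach Check-in overlap.
Roadmap Meeting starts after Pricing Briefing ends, so nothing later overlaps Pricing Briefing either.
Roadmap Meeting starts after Outreach Check-in ends, so nothing later overlaps Outreach Check-in either.
Vendor Huddle starts before Roadmap Meeting ends → Roadmap Meeting and Vendor Huddle overlap.
Strategy Session starts after Roadmap Meeting ends, so nothing later overlaps Roadmap Meeting either.
Strategy Session starts after Vendor Huddle ends, so nothing later overlaps Vendor Huddle either.
Pricing Check-in starts after Strategy Session ends.
Overlapping pairs: Kickoff Debrief & Kickoff Meeting, Outreach Check-in & Pricing Briefing, Roadmap Meeting & Vendor Huddle — 3 in total.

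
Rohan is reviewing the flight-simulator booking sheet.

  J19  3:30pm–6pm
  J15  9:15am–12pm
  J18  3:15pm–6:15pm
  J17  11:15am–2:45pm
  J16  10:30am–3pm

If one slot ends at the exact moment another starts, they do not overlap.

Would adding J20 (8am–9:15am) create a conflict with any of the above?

J15: starts 9:15am at or after J20 ends 9:15am → clear.
J16: starts 10:30am at or after J20 ends 9:15am → clear.
J17: starts 11:15am at or after J20 ends 9:15am → clear.
J18: starts 3:15pm at or after J20 ends 9:15am → clear.
J19: starts 3:30pm at or after J20 ends 9:15am → clear.

No — it doesn't clash with anything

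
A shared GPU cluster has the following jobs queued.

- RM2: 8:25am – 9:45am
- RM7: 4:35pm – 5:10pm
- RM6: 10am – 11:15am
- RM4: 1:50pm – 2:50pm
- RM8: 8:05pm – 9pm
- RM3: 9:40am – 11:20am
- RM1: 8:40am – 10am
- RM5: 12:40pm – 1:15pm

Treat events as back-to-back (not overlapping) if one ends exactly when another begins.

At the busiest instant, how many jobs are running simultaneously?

Sort all start/end points and keep a running count:
8:25am start RM2 → 1
8:40am start RM1 → 2
9:40am start RM3 → 3
9:45am end RM2 → 2
10am end RM1 → 1
10am start RM6 → 2
11:15am end RM6 → 1
11:20am end RM3 → 0
12:40pm start RM5 → 1
1:15pm end RM5 → 0
1:50pm start RM4 → 1
2:50pm end RM4 → 0
4:35pm start RM7 → 1
5:10pm end RM7 → 0
8:05pm start RM8 → 1
9pm end RM8 → 0
Peak is 3, at 9:40am (RM1, RM2, RM3).

3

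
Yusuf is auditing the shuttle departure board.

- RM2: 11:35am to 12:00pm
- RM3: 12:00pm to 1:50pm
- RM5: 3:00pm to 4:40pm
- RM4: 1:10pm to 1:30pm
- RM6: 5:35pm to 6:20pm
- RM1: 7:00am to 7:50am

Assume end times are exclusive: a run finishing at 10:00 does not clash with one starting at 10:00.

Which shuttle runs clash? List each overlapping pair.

Sorted by start: RM1, RM2, RM3, RM4, RM5, RM6.
RM2 starts after RM1 ends, so RM1 has no further overlaps.
RM3 starts exactly when RM2 ends (back-to-back, no overlap), so RM2 has no further overlaps.
RM4 starts before RM3 ends → RM3 and RM4 overlap.
RM5 starts after RM3 ends, so RM3 has no further overlaps.
RM5 starts after RM4 ends, so RM4 has no further overlaps.
RM6 starts after RM5 ends.

RM3 & RM4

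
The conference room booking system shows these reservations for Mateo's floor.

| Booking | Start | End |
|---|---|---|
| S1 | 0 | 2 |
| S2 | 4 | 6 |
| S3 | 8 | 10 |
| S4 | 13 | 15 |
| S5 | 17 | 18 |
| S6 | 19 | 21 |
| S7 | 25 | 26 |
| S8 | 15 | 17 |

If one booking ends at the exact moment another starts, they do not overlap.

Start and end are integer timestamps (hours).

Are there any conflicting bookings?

Sorted by start: S1, S2, S3, S4, S8, S5, S6, S7.
S2 starts after S1 ends — done with S1.
S3 starts after S2 ends — done with S2.
S4 starts after S3 ends — done with S3.
S8 starts exactly when S4 ends (back-to-back, no overlap) — done with S4.
S5 starts exactly when S8 ends (back-to-back, no overlap) — done with S8.
S6 starts after S5 ends — done with S5.
S7 starts after S6 ends.
Every pair is clear; the schedule has no overlaps.

No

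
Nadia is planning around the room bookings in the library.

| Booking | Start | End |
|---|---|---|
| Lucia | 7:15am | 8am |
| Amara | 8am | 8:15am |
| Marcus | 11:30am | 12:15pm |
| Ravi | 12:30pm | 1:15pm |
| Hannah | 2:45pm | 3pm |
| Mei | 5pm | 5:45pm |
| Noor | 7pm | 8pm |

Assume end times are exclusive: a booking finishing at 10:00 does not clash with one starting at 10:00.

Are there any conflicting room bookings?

Sorted by start: Lucia, Amara, Marcus, Ravi, Hannah, Mei, Noor.
Amara starts exactly when Lucia ends (back-to-back, no overlap); Lucia is clear from here.
Marcus starts after Amara ends; Amara is clear from here.
Ravi starts after Marcus ends; Marcus is clear from here.
Hannah starts after Ravi ends; Ravi is clear from here.
Mei starts after Hannah ends; Hannah is clear from here.
Noor starts after Mei ends.
Every pair is clear; the schedule has no overlaps.

No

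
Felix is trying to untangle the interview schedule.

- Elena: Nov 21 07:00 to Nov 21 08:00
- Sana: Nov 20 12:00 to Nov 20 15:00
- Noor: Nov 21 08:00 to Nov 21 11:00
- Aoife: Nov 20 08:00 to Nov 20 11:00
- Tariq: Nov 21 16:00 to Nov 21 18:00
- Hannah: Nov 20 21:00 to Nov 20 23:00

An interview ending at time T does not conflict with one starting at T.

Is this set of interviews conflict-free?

Sorted by start: Aoife, Sana, Hannah, Elena, Noor, Tariq.
Sana starts after Aoife ends, so nothing later overlaps Aoife either.
Hannah starts after Sana ends, so nothing later overlaps Sana either.
Elena starts after Hannah ends, so nothing later overlaps Hannah either.
Noor starts exactly when Elena ends (back-to-back, no overlap), so nothing later overlaps Elena either.
Tariq starts after Noor ends.
Every pair is clear; the schedule has no overlaps.

Yes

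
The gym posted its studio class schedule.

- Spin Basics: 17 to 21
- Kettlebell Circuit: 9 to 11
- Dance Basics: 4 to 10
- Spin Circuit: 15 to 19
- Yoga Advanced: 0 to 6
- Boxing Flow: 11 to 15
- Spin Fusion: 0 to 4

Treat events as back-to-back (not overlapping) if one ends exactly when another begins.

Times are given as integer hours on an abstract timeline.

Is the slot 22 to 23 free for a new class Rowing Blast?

Spin Fusion: ends 4 at or before Rowing Blast starts 22 → clear.
Yoga Advanced: ends 6 at or before Rowing Blast starts 22 → clear.
Dance Basics: ends 10 at or before Rowing Blast starts 22 → clear.
Kettlebell Circuit: ends 11 at or before Rowing Blast starts 22 → clear.
Boxing Flow: ends 15 at or before Rowing Blast starts 22 → clear.
Spin Circuit: ends 19 at or before Rowing Blast starts 22 → clear.
Spin Basics: ends 21 at or before Rowing Blast starts 22 → clear.

Yes — the slot is free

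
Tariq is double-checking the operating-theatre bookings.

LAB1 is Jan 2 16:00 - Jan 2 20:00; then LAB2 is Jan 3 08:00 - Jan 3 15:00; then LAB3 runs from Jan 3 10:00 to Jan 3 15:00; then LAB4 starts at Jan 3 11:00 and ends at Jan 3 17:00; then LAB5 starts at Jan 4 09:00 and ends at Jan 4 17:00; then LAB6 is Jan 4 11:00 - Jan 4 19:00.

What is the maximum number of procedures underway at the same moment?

Walk through starts and ends in time order (an end at T is processed before a start at T):
Jan 2 16:00 start LAB1 → 1
Jan 2 20:00 end LAB1 → 0
Jan 3 08:00 start LAB2 → 1
Jan 3 10:00 start LAB3 → 2
Jan 3 11:00 start LAB4 → 3
Jan 3 15:00 end LAB2 → 2
Jan 3 15:00 end LAB3 → 1
Jan 3 17:00 end LAB4 → 0
Jan 4 09:00 start LAB5 → 1
Jan 4 11:00 start LAB6 → 2
Jan 4 17:00 end LAB5 → 1
Jan 4 19:00 end LAB6 → 0
Peak is 3, at Jan 3 11:00 (LAB2, LAB3, LAB4).

3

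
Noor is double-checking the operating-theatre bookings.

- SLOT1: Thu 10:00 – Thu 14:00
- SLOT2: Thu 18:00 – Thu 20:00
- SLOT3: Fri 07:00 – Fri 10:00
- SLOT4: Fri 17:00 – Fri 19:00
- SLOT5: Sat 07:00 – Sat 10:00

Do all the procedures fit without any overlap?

Sorted by start: SLOT1, SLOT2, SLOT3, SLOT4, SLOT5.
SLOT2 starts after SLOT1 ends — done with SLOT1.
SLOT3 starts after SLOT2 ends — done with SLOT2.
SLOT4 starts after SLOT3 ends — done with SLOT3.
SLOT5 starts after SLOT4 ends.
Every pair is clear; the schedule has no overlaps.

Yes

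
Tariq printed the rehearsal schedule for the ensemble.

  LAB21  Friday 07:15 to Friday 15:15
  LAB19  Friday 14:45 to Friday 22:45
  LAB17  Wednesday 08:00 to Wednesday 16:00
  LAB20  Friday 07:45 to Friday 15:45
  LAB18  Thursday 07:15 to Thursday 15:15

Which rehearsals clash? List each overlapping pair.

Sorted by start: LAB17, LAB18, LAB21, LAB20, LAB19.
LAB18 starts after LAB17 ends — done with LAB17.
LAB21 starts after LAB18 ends — done with LAB18.
LAB20 starts before LAB21 ends → LAB21 and LAB20 overlap.
LAB19 starts before LAB21 ends → LAB21 and LAB19 overlap.
LAB19 starts before LAB20 ends → LAB20 and LAB19 overlap.

LAB19 & LAB20, LAB19 & LAB21, LAB20 & LAB21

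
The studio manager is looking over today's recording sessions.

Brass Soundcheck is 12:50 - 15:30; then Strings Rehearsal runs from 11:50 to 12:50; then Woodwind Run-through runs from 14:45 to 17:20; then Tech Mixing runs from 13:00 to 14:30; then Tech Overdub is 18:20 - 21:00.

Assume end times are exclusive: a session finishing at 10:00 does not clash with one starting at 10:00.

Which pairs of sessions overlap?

Brass Soundcheck & Tech Mixing, Brass Soundcheck & Woodwind Run-through

Sorted by start: Strings Rehearsal, Brass Soundcheck, Tech Mixing, Woodwind Run-through, Tech Overdub.
Brass Soundcheck starts exactly when Strings Rehearsal ends (back-to-back, no overlap), so nothing later overlaps Strings Rehearsal either.
Tech Mixing starts before Brass Soundcheck ends → Brass Soundcheck and Tech Mixing overlap.
Woodwind Run-through starts before Brass Soundcheck ends → Brass Soundcheck and Woodwind Run-through overlap.
Tech Overdub starts after Brass Soundcheck ends.
Woodwind Run-through starts after Tech Mixing ends, so nothing later overlaps Tech Mixing either.
Tech Overdub starts after Woodwind Run-through ends.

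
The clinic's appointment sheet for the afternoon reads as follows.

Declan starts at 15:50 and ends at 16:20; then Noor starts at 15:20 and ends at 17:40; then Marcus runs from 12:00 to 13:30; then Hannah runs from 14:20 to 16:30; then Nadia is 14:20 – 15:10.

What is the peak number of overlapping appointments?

Sort all start/end points and keep a running count:
12:00 start Marcus → 1
13:30 end Marcus → 0
14:20 start Hannah → 1
14:20 start Nadia → 2
15:10 end Nadia → 1
15:20 start Noor → 2
15:50 start Declan → 3
16:20 end Declan → 2
16:30 end Hannah → 1
17:40 end Noor → 0
Peak is 3, at 15:50 (Declan, Hannah, Noor).

3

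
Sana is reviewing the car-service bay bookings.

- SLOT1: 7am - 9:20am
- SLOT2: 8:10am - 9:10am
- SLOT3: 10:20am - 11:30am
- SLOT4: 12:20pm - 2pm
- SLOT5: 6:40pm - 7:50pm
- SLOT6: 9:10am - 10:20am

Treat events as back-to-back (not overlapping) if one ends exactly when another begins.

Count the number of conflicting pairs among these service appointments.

2

Check each pair: they overlap iff neither finishes before the other starts.
Sorted by start: SLOT1, SLOT2, SLOT6, SLOT3, SLOT4, SLOT5.
SLOT2 starts before SLOT1 ends → SLOT1 and SLOT2 overlap.
SLOT6 starts before SLOT1 ends → SLOT1 and SLOT6 overlap.
SLOT3 starts after SLOT1 ends, so nothing later overlaps SLOT1 either.
SLOT6 starts exactly when SLOT2 ends (back-to-back, no overlap), so nothing later overlaps SLOT2 either.
SLOT3 starts exactly when SLOT6 ends (back-to-back, no overlap), so nothing later overlaps SLOT6 either.
SLOT4 starts after SLOT3 ends, so nothing later overlaps SLOT3 either.
SLOT5 starts after SLOT4 ends.
Overlapping pairs: SLOT1 & SLOT2, SLOT1 & SLOT6 — 2 in total.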